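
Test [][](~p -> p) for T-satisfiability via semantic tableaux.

Yes, satisfiable

1. [][](~p -> p), w0
2. [](~p -> p), w0
3. ~p -> p, w0
4. p, w0
Accessibility: w0Rw0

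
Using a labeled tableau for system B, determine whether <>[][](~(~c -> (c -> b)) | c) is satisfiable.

1. <>[][](~(~c -> (c -> b)) | c), 0
2. [][](~(~c -> (c -> b)) | c), 1   [<>-rule on 1: fresh world 1, 0R1]
3. [](~(~c -> (c -> b)) | c), 0   [[]-rule on 2 via 1R0]
4. [](~(~c -> (c -> b)) | c), 1   [[]-rule on 2 via 1R1]
5. ~(~c -> (c -> b)) | c, 0   [[]-rule on 3 via 0R0]
6. ~(~c -> (c -> b)) | c, 1   [[]-rule on 3 via 0R1]
7. c, 0   [|-rule on 5 (branches; this branch)]
8. c, 1   [|-rule on 6 (branches; this branch)]
Accessibility: 0R0, 0R1, 1R0, 1R1

Yes, satisfiable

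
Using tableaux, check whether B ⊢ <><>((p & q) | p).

Not valid

Tableau for the negation ~<><>((p & q) | p):
1. ~<><>((p & q) | p), w0
2. ~<>((p & q) | p), w0   [~<>-rule on 1 via w0Rw0]
3. ~((p & q) | p), w0   [~<>-rule on 2 via w0Rw0]
4. ~(p & q), w0   [~|-rule on 3]
5. ~p, w0   [~|-rule on 3]
6. ~q, w0   [~&-rule on 4 (branches; this branch)]
Accessibility: w0Rw0
The negation has an open branch (countermodel exists).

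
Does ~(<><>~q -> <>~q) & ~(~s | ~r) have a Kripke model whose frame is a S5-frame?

Unsatisfiable (every branch closes)

1. ~(<><>~q -> <>~q) & ~(~s | ~r), w0
2. ~(<><>~q -> <>~q), w0   [&-rule on 1]
3. ~(~s | ~r), w0   [&-rule on 1]
4. <><>~q, w0   [~->-rule on 2]
5. ~<>~q, w0   [~->-rule on 2]
6. s, w0   [~|-rule on 3]
7. r, w0   [~|-rule on 3]
8. q, w0   [~<>-rule on 5 via w0Rw0]
9. <>~q, w1   [<>-rule on 4: fresh world w1, w0Rw1]
10. q, w1   [~<>-rule on 5 via w0Rw1]
11. ~q, w2   [<>-rule on 9: fresh world w2, w1Rw2]
12. q, w2   [~<>-rule on 5 via w0Rw2]
Accessibility: w0Rw0, w0Rw1, w0Rw2, w1Rw0, w1Rw1, w1Rw2, w2Rw0, w2Rw1, w2Rw2
Branch closes: q and ~q both at w2.
(One branch shown.) All branches close.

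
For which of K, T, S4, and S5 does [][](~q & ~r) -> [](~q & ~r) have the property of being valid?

T-tableau for the negation ~([][](~q & ~r) -> [](~q & ~r)):
1. ~([][](~q & ~r) -> [](~q & ~r)), 0
2. [][](~q & ~r), 0
3. ~[](~q & ~r), 0
4. [](~q & ~r), 0
5. ~q & ~r, 0
6. ~q, 0
7. ~r, 0
8. ~(~q & ~r), 1
9. [](~q & ~r), 1
10. ~q & ~r, 1
11. ~q, 1
12. ~r, 1
13. r, 1
Accessibility: 0R0, 0R1, 1R1
Branch closes: r and ~r both at 1.
Every branch closes (one shown): valid in T, hence also in S4, S5 (every theorem of T is a theorem of S4 and S5).
K-tableau for the negation ~([][](~q & ~r) -> [](~q & ~r)):
1. ~([][](~q & ~r) -> [](~q & ~r)), 0
2. [][](~q & ~r), 0
3. ~[](~q & ~r), 0
4. ~(~q & ~r), 1
5. [](~q & ~r), 1
6. r, 1
Accessibility: 0R1
Complete open branch: countermodel on a K-frame, so not valid in K.

T, S4, S5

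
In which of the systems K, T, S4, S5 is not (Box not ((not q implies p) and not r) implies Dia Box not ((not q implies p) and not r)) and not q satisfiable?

K

T-tableau for the formula:
1. not (Box not ((not q implies p) and not r) implies Dia Box not ((not q implies p) and not r)) and not q, 0
2. not (Box not ((not q implies p) and not r) implies Dia Box not ((not q implies p) and not r)), 0
3. not q, 0
4. Box not ((not q implies p) and not r), 0
5. not Dia Box not ((not q implies p) and not r), 0
6. not ((not q implies p) and not r), 0
7. not Box not ((not q implies p) and not r), 0
8. not (not q implies p), 0
9. not p, 0
10. (not q implies p) and not r, 1
11. not q implies p, 1
12. not r, 1
13. not ((not q implies p) and not r), 1
14. not Box not ((not q implies p) and not r), 1
15. p, 1
16. not (not q implies p), 1
17. not q, 1
18. not p, 1
Accessibility: 0R0, 0R1, 1R1
Branch closes: p and not p both at 1.
Every branch closes (one shown): unsatisfiable in T, hence also in S4, S5 (every S4/S5-frame is a T-frame).
K-tableau for the formula:
1. not (Box not ((not q implies p) and not r) implies Dia Box not ((not q implies p) and not r)) and not q, 0
2. not (Box not ((not q implies p) and not r) implies Dia Box not ((not q implies p) and not r)), 0
3. not q, 0
4. Box not ((not q implies p) and not r), 0
5. not Dia Box not ((not q implies p) and not r), 0
Complete open branch: satisfiable in K.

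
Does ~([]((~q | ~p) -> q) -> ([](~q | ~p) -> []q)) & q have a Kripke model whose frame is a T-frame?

1. ~([]((~q | ~p) -> q) -> ([](~q | ~p) -> []q)) & q, 0
2. ~([]((~q | ~p) -> q) -> ([](~q | ~p) -> []q)), 0
3. q, 0
4. []((~q | ~p) -> q), 0
5. ~([](~q | ~p) -> []q), 0
6. [](~q | ~p), 0
7. ~[]q, 0
8. (~q | ~p) -> q, 0
9. ~q | ~p, 0
10. ~p, 0
11. ~q, 1
12. (~q | ~p) -> q, 1
13. ~q | ~p, 1
14. ~(~q | ~p), 1
15. q, 1
16. p, 1
Accessibility: 0R0, 0R1, 1R1
Branch closes: q and ~q both at 1.
(One branch shown.) All branches close.

Unsatisfiable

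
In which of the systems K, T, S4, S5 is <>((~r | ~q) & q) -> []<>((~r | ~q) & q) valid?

S4-tableau for the negation ~(<>((~r | ~q) & q) -> []<>((~r | ~q) & q)):
1. ~(<>((~r | ~q) & q) -> []<>((~r | ~q) & q)), 0
2. <>((~r | ~q) & q), 0
3. ~[]<>((~r | ~q) & q), 0
4. (~r | ~q) & q, 1
5. ~r | ~q, 1
6. q, 1
7. ~r, 1
8. ~<>((~r | ~q) & q), 2
9. ~((~r | ~q) & q), 2
10. ~q, 2
Accessibility: 0R0, 0R1, 0R2, 1R1, 2R2
Complete open branch: countermodel on an S4-frame, so not valid in S4, nor in K, T (the same frame is also a K-frame and a T-frame).
S5-tableau for the negation ~(<>((~r | ~q) & q) -> []<>((~r | ~q) & q)):
1. ~(<>((~r | ~q) & q) -> []<>((~r | ~q) & q)), 0
2. <>((~r | ~q) & q), 0
3. ~[]<>((~r | ~q) & q), 0
4. (~r | ~q) & q, 1
5. ~r | ~q, 1
6. q, 1
7. ~r, 1
8. ~<>((~r | ~q) & q), 2
9. ~((~r | ~q) & q), 0
10. ~((~r | ~q) & q), 1
11. ~((~r | ~q) & q), 2
12. ~(~r | ~q), 0
13. r, 0
14. q, 0
15. ~(~r | ~q), 1
16. r, 1
Accessibility: 0R0, 0R1, 0R2, 1R0, 1R1, 1R2, 2R0, 2R1, 2R2
Branch closes: r and ~r both at 1.
Every branch closes (one shown): valid in S5.

S5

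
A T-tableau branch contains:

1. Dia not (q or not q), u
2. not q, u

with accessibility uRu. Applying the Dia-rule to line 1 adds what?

a fresh world v with uRv, and not (q or not q) at v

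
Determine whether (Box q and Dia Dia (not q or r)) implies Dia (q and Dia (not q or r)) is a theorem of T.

Tableau for the negation not ((Box q and Dia Dia (not q or r)) implies Dia (q and Dia (not q or r))):
1. not ((Box q and Dia Dia (not q or r)) implies Dia (q and Dia (not q or r))), u
2. Box q and Dia Dia (not q or r), u   [neg-implies-rule on 1]
3. not Dia (q and Dia (not q or r)), u   [neg-implies-rule on 1]
4. Box q, u   [and-rule on 2]
5. Dia Dia (not q or r), u   [and-rule on 2]
6. not (q and Dia (not q or r)), u   [neg-Dia-rule on 3 via uRu]
7. q, u   [Box-rule on 4 via uRu]
8. not Dia (not q or r), u   [neg-and-rule on 6 (branches; this branch)]
9. not (not q or r), u   [neg-Dia-rule on 8 via uRu]
10. not r, u   [neg-or-rule on 9]
11. Dia (not q or r), v   [Dia-rule on 5: fresh world v, uRv]
12. not (q and Dia (not q or r)), v   [neg-Dia-rule on 3 via uRv]
13. q, v   [Box-rule on 4 via uRv]
14. not (not q or r), v   [neg-Dia-rule on 8 via uRv]
15. not r, v   [neg-or-rule on 14]
16. not Dia (not q or r), v   [neg-and-rule on 12 (branches; this branch)]
17. not q or r, w   [Dia-rule on 11: fresh world w, vRw]
18. not (not q or r), w   [neg-Dia-rule on 16 via vRw]
19. q, w   [neg-or-rule on 18]
20. not r, w   [neg-or-rule on 18]
21. r, w   [or-rule on 17 (branches; this branch)]
Accessibility: uRu, uRv, vRv, vRw, wRw
Branch closes: r and not r both at w.
All branches of the negation close; one closing branch shown above.

Yes, valid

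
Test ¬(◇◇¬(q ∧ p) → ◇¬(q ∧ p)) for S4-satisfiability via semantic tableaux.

No, unsatisfiable

1. ¬(◇◇¬(q ∧ p) → ◇¬(q ∧ p)), u
2. ◇◇¬(q ∧ p), u
3. ¬◇¬(q ∧ p), u
4. q ∧ p, u
5. q, u
6. p, u
7. ◇¬(q ∧ p), v
8. q ∧ p, v
9. q, v
10. p, v
11. ¬(q ∧ p), w
12. q ∧ p, w
13. q, w
14. p, w
15. ¬p, w
Accessibility: uRu, uRv, uRw, vRv, vRw, wRw
Branch closes: p and ¬p both at w.
Every branch closes; the branch above is one of them.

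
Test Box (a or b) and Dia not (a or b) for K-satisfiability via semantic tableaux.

1. Box (a or b) and Dia not (a or b), u
2. Box (a or b), u
3. Dia not (a or b), u
4. not (a or b), v
5. not a, v
6. not b, v
7. a or b, v
8. b, v
Accessibility: uRv
Branch closes: b and not b both at v.
Every branch closes; the branch above is one of them.

Unsatisfiable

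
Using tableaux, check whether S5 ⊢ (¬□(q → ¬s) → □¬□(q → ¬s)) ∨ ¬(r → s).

Valid

Tableau for the negation ¬((¬□(q → ¬s) → □¬□(q → ¬s)) ∨ ¬(r → s)):
1. ¬((¬□(q → ¬s) → □¬□(q → ¬s)) ∨ ¬(r → s)), w0
2. ¬(¬□(q → ¬s) → □¬□(q → ¬s)), w0   [¬∨-rule on 1]
3. r → s, w0   [¬∨-rule on 1]
4. ¬□(q → ¬s), w0   [¬→-rule on 2]
5. ¬□¬□(q → ¬s), w0   [¬→-rule on 2]
6. s, w0   [→-rule on 3 (branches; this branch)]
7. ¬(q → ¬s), w1   [¬□-rule on 4: fresh world w1, w0Rw1]
8. q, w1   [¬→-rule on 7]
9. s, w1   [¬→-rule on 7]
10. □(q → ¬s), w2   [¬□-rule on 5: fresh world w2, w0Rw2]
11. q → ¬s, w0   [□-rule on 10 via w2Rw0]
12. q → ¬s, w1   [□-rule on 10 via w2Rw1]
13. q → ¬s, w2   [□-rule on 10 via w2Rw2]
14. ¬q, w0   [→-rule on 11 (branches; this branch)]
15. ¬s, w1   [→-rule on 12 (branches; this branch)]
Accessibility: w0Rw0, w0Rw1, w0Rw2, w1Rw0, w1Rw1, w1Rw2, w2Rw0, w2Rw1, w2Rw2
Branch closes: s and ¬s both at w1.
Every branch of the negation's tableau closes; the branch above is one of them.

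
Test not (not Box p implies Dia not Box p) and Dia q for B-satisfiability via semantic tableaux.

Unsatisfiable (every branch closes)

1. not (not Box p implies Dia not Box p) and Dia q, 0
2. not (not Box p implies Dia not Box p), 0
3. Dia q, 0
4. not Box p, 0
5. not Dia not Box p, 0
6. Box p, 0
7. p, 0
8. q, 1
9. Box p, 1
10. p, 1
11. not p, 2
12. Box p, 2
13. p, 2
Accessibility: 0R0, 0R1, 0R2, 1R0, 1R1, 2R0, 2R2
Branch closes: p and not p both at 2.
(One branch shown.) All branches close.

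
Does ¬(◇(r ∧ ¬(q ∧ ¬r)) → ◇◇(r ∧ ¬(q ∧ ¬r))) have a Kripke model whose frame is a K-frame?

Satisfiable (open branch found)

1. ¬(◇(r ∧ ¬(q ∧ ¬r)) → ◇◇(r ∧ ¬(q ∧ ¬r))), 0
2. ◇(r ∧ ¬(q ∧ ¬r)), 0
3. ¬◇◇(r ∧ ¬(q ∧ ¬r)), 0
4. r ∧ ¬(q ∧ ¬r), 1
5. r, 1
6. ¬(q ∧ ¬r), 1
7. ¬◇(r ∧ ¬(q ∧ ¬r)), 1
Accessibility: 0R1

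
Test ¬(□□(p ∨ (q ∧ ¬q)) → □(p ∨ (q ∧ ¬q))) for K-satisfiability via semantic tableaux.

1. ¬(□□(p ∨ (q ∧ ¬q)) → □(p ∨ (q ∧ ¬q))), w0
2. □□(p ∨ (q ∧ ¬q)), w0   [¬→-rule on 1]
3. ¬□(p ∨ (q ∧ ¬q)), w0   [¬→-rule on 1]
4. ¬(p ∨ (q ∧ ¬q)), w1   [¬□-rule on 3: fresh world w1, w0Rw1]
5. ¬p, w1   [¬∨-rule on 4]
6. ¬(q ∧ ¬q), w1   [¬∨-rule on 4]
7. □(p ∨ (q ∧ ¬q)), w1   [□-rule on 2 via w0Rw1]
8. q, w1   [¬∧-rule on 6 (branches; this branch)]
Accessibility: w0Rw1

Satisfiable (open branch found)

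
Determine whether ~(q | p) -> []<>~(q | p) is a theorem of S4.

Invalid (countermodel exists)

Tableau for the negation ~(~(q | p) -> []<>~(q | p)):
1. ~(~(q | p) -> []<>~(q | p)), 0
2. ~(q | p), 0   [~->-rule on 1]
3. ~[]<>~(q | p), 0   [~->-rule on 1]
4. ~q, 0   [~|-rule on 2]
5. ~p, 0   [~|-rule on 2]
6. ~<>~(q | p), 1   [~[]-rule on 3: fresh world 1, 0R1]
7. q | p, 1   [~<>-rule on 6 via 1R1]
8. p, 1   [|-rule on 7 (branches; this branch)]
Accessibility: 0R0, 0R1, 1R1
The negation has an open branch (countermodel exists).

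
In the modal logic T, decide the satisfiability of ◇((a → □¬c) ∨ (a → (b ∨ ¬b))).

Satisfiable (open branch found)

1. ◇((a → □¬c) ∨ (a → (b ∨ ¬b))), u
2. (a → □¬c) ∨ (a → (b ∨ ¬b)), v
3. a → (b ∨ ¬b), v
4. b ∨ ¬b, v
5. ¬b, v
Accessibility: uRu, uRv, vRv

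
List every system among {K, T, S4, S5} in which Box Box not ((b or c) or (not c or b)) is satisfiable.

T-tableau for the formula:
1. Box Box not ((b or c) or (not c or b)), 0
2. Box not ((b or c) or (not c or b)), 0   [Box-rule on 1 via 0R0]
3. not ((b or c) or (not c or b)), 0   [Box-rule on 2 via 0R0]
4. not (b or c), 0   [neg-or-rule on 3]
5. not (not c or b), 0   [neg-or-rule on 3]
6. not b, 0   [neg-or-rule on 4]
7. not c, 0   [neg-or-rule on 4]
8. c, 0   [neg-or-rule on 5]
Accessibility: 0R0
Branch closes: c and not c both at 0.
Every branch closes (one shown): unsatisfiable in T, hence also in S4, S5 (every S4/S5-frame is a T-frame).
K-tableau for the formula:
1. Box Box not ((b or c) or (not c or b)), 0
Complete open branch: satisfiable in K.

K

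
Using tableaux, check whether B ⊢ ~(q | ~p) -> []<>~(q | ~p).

Valid

Tableau for the negation ~(~(q | ~p) -> []<>~(q | ~p)):
1. ~(~(q | ~p) -> []<>~(q | ~p)), w0
2. ~(q | ~p), w0   [~->-rule on 1]
3. ~[]<>~(q | ~p), w0   [~->-rule on 1]
4. ~q, w0   [~|-rule on 2]
5. p, w0   [~|-rule on 2]
6. ~<>~(q | ~p), w1   [~[]-rule on 3: fresh world w1, w0Rw1]
7. q | ~p, w0   [~<>-rule on 6 via w1Rw0]
8. q | ~p, w1   [~<>-rule on 6 via w1Rw1]
9. ~p, w0   [|-rule on 7 (branches; this branch)]
Accessibility: w0Rw0, w0Rw1, w1Rw0, w1Rw1
Branch closes: p and ~p both at w0.
Every branch of the negation's tableau closes; the branch above is one of them.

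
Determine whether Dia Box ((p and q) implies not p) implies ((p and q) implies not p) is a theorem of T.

Tableau for the negation not (Dia Box ((p and q) implies not p) implies ((p and q) implies not p)):
1. not (Dia Box ((p and q) implies not p) implies ((p and q) implies not p)), 0
2. Dia Box ((p and q) implies not p), 0
3. not ((p and q) implies not p), 0
4. p and q, 0
5. p, 0
6. q, 0
7. Box ((p and q) implies not p), 1
8. (p and q) implies not p, 1
9. not p, 1
Accessibility: 0R0, 0R1, 1R1
The negation has an open branch (countermodel exists).

Not valid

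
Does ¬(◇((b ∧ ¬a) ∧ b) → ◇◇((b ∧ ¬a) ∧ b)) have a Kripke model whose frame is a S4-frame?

No, unsatisfiable

1. ¬(◇((b ∧ ¬a) ∧ b) → ◇◇((b ∧ ¬a) ∧ b)), w0
2. ◇((b ∧ ¬a) ∧ b), w0
3. ¬◇◇((b ∧ ¬a) ∧ b), w0
4. ¬◇((b ∧ ¬a) ∧ b), w0
5. ¬((b ∧ ¬a) ∧ b), w0
6. ¬(b ∧ ¬a), w0
7. a, w0
8. (b ∧ ¬a) ∧ b, w1
9. b ∧ ¬a, w1
10. b, w1
11. ¬a, w1
12. ¬◇((b ∧ ¬a) ∧ b), w1
13. ¬((b ∧ ¬a) ∧ b), w1
14. ¬(b ∧ ¬a), w1
15. a, w1
Accessibility: w0Rw0, w0Rw1, w1Rw1
Branch closes: a and ¬a both at w1.
Every branch closes; the branch above is one of them.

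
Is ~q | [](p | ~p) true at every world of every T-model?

Yes, valid

Tableau for the negation ~(~q | [](p | ~p)):
1. ~(~q | [](p | ~p)), 0
2. q, 0
3. ~[](p | ~p), 0
4. ~(p | ~p), 1
5. ~p, 1
6. p, 1
Accessibility: 0R0, 0R1, 1R1
Branch closes: p and ~p both at 1.
Every branch of the negation's tableau closes; the branch above is one of them.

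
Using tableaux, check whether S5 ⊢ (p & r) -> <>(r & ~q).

Tableau for the negation ~((p & r) -> <>(r & ~q)):
1. ~((p & r) -> <>(r & ~q)), w0
2. p & r, w0   [~->-rule on 1]
3. ~<>(r & ~q), w0   [~->-rule on 1]
4. p, w0   [&-rule on 2]
5. r, w0   [&-rule on 2]
6. ~(r & ~q), w0   [~<>-rule on 3 via w0Rw0]
7. q, w0   [~&-rule on 6 (branches; this branch)]
Accessibility: w0Rw0
The negation has an open branch (countermodel exists).

No, not valid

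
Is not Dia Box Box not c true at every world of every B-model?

Not valid

Tableau for the negation Dia Box Box not c:
1. Dia Box Box not c, w0
2. Box Box not c, w1   [Dia-rule on 1: fresh world w1, w0Rw1]
3. Box not c, w0   [Box-rule on 2 via w1Rw0]
4. Box not c, w1   [Box-rule on 2 via w1Rw1]
5. not c, w0   [Box-rule on 3 via w0Rw0]
6. not c, w1   [Box-rule on 3 via w0Rw1]
Accessibility: w0Rw0, w0Rw1, w1Rw0, w1Rw1
The negation has an open branch (countermodel exists).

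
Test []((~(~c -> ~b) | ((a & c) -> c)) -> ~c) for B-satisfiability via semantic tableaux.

Satisfiable (open branch found)

1. []((~(~c -> ~b) | ((a & c) -> c)) -> ~c), 0
2. (~(~c -> ~b) | ((a & c) -> c)) -> ~c, 0   [[]-rule on 1 via 0R0]
3. ~c, 0   [->-rule on 2 (branches; this branch)]
Accessibility: 0R0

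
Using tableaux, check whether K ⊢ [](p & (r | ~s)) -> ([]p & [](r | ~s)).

Tableau for the negation ~([](p & (r | ~s)) -> ([]p & [](r | ~s))):
1. ~([](p & (r | ~s)) -> ([]p & [](r | ~s))), u
2. [](p & (r | ~s)), u
3. ~([]p & [](r | ~s)), u
4. ~[](r | ~s), u
5. ~(r | ~s), v
6. ~r, v
7. s, v
8. p & (r | ~s), v
9. p, v
10. r | ~s, v
11. ~s, v
Accessibility: uRv
Branch closes: s and ~s both at v.
Every branch of the negation's tableau closes; the branch above is one of them.

Yes, valid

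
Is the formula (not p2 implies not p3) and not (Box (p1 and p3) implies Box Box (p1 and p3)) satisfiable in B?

Yes, satisfiable

1. (not p2 implies not p3) and not (Box (p1 and p3) implies Box Box (p1 and p3)), w0
2. not p2 implies not p3, w0
3. not (Box (p1 and p3) implies Box Box (p1 and p3)), w0
4. Box (p1 and p3), w0
5. not Box Box (p1 and p3), w0
6. p1 and p3, w0
7. p1, w0
8. p3, w0
9. p2, w0
10. not Box (p1 and p3), w1
11. p1 and p3, w1
12. p1, w1
13. p3, w1
14. not (p1 and p3), w2
15. not p3, w2
Accessibility: w0Rw0, w0Rw1, w1Rw0, w1Rw1, w1Rw2, w2Rw1, w2Rw2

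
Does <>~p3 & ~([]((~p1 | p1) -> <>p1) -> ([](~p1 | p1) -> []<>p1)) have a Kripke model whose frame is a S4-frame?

Unsatisfiable

1. <>~p3 & ~([]((~p1 | p1) -> <>p1) -> ([](~p1 | p1) -> []<>p1)), w0
2. <>~p3, w0
3. ~([]((~p1 | p1) -> <>p1) -> ([](~p1 | p1) -> []<>p1)), w0
4. []((~p1 | p1) -> <>p1), w0
5. ~([](~p1 | p1) -> []<>p1), w0
6. [](~p1 | p1), w0
7. ~[]<>p1, w0
8. (~p1 | p1) -> <>p1, w0
9. ~p1 | p1, w0
10. <>p1, w0
11. p1, w0
12. ~p3, w1
13. (~p1 | p1) -> <>p1, w1
14. ~p1 | p1, w1
15. <>p1, w1
16. p1, w1
17. ~<>p1, w2
18. (~p1 | p1) -> <>p1, w2
19. ~p1 | p1, w2
20. ~p1, w2
21. <>p1, w2
22. p1, w3
23. (~p1 | p1) -> <>p1, w3
24. ~p1 | p1, w3
25. <>p1, w3
26. p1, w4
27. (~p1 | p1) -> <>p1, w4
28. ~p1 | p1, w4
29. <>p1, w4
30. p1, w5
31. (~p1 | p1) -> <>p1, w5
32. ~p1 | p1, w5
33. ~p1, w5
Accessibility: w0Rw0, w0Rw1, w0Rw2, w0Rw3, w0Rw4, w0Rw5, w1Rw1, w1Rw4, w2Rw2, w2Rw5, w3Rw3, w4Rw4, w5Rw5
Branch closes: p1 and ~p1 both at w5.
All branches of the tableau close; one closing branch shown above.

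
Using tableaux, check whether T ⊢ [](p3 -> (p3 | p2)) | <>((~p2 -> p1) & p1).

Tableau for the negation ~([](p3 -> (p3 | p2)) | <>((~p2 -> p1) & p1)):
1. ~([](p3 -> (p3 | p2)) | <>((~p2 -> p1) & p1)), u
2. ~[](p3 -> (p3 | p2)), u
3. ~<>((~p2 -> p1) & p1), u
4. ~((~p2 -> p1) & p1), u
5. ~(~p2 -> p1), u
6. ~p2, u
7. ~p1, u
8. ~(p3 -> (p3 | p2)), v
9. p3, v
10. ~(p3 | p2), v
11. ~p3, v
12. ~p2, v
Accessibility: uRu, uRv, vRv
Branch closes: p3 and ~p3 both at v.
Every branch of the negation's tableau closes; the branch above is one of them.

Yes, valid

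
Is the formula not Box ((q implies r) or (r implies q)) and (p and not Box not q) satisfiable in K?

1. not Box ((q implies r) or (r implies q)) and (p and not Box not q), w0
2. not Box ((q implies r) or (r implies q)), w0   [and-rule on 1]
3. p and not Box not q, w0   [and-rule on 1]
4. p, w0   [and-rule on 3]
5. not Box not q, w0   [and-rule on 3]
6. not ((q implies r) or (r implies q)), w1   [neg-Box-rule on 2: fresh world w1, w0Rw1]
7. not (q implies r), w1   [neg-or-rule on 6]
8. not (r implies q), w1   [neg-or-rule on 6]
9. q, w1   [neg-implies-rule on 7]
10. not r, w1   [neg-implies-rule on 7]
11. r, w1   [neg-implies-rule on 8]
12. not q, w1   [neg-implies-rule on 8]
Accessibility: w0Rw1
Branch closes: r and not r both at w1.
(One branch shown.) All branches close.

Unsatisfiable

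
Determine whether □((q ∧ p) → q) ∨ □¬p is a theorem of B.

Valid

Tableau for the negation ¬(□((q ∧ p) → q) ∨ □¬p):
1. ¬(□((q ∧ p) → q) ∨ □¬p), w0
2. ¬□((q ∧ p) → q), w0   [¬∨-rule on 1]
3. ¬□¬p, w0   [¬∨-rule on 1]
4. ¬((q ∧ p) → q), w1   [¬□-rule on 2: fresh world w1, w0Rw1]
5. q ∧ p, w1   [¬→-rule on 4]
6. ¬q, w1   [¬→-rule on 4]
7. q, w1   [∧-rule on 5]
8. p, w1   [∧-rule on 5]
Accessibility: w0Rw0, w0Rw1, w1Rw0, w1Rw1
Branch closes: q and ¬q both at w1.
Every branch of the negation's tableau closes; the branch above is one of them.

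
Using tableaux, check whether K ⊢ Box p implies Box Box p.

Tableau for the negation not (Box p implies Box Box p):
1. not (Box p implies Box Box p), 0
2. Box p, 0   [neg-implies-rule on 1]
3. not Box Box p, 0   [neg-implies-rule on 1]
4. not Box p, 1   [neg-Box-rule on 3: fresh world 1, 0R1]
5. p, 1   [Box-rule on 2 via 0R1]
6. not p, 2   [neg-Box-rule on 4: fresh world 2, 1R2]
Accessibility: 0R1, 1R2
The negation has an open branch (countermodel exists).

Invalid (countermodel exists)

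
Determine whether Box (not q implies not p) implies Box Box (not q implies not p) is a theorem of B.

Tableau for the negation not (Box (not q implies not p) implies Box Box (not q implies not p)):
1. not (Box (not q implies not p) implies Box Box (not q implies not p)), w0
2. Box (not q implies not p), w0
3. not Box Box (not q implies not p), w0
4. not q implies not p, w0
5. not p, w0
6. not Box (not q implies not p), w1
7. not q implies not p, w1
8. not p, w1
9. not (not q implies not p), w2
10. not q, w2
11. p, w2
Accessibility: w0Rw0, w0Rw1, w1Rw0, w1Rw1, w1Rw2, w2Rw1, w2Rw2
The negation has an open branch (countermodel exists).

No, not valid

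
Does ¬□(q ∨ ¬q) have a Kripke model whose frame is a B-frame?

1. ¬□(q ∨ ¬q), w0
2. ¬(q ∨ ¬q), w1
3. ¬q, w1
4. q, w1
Accessibility: w0Rw0, w0Rw1, w1Rw0, w1Rw1
Branch closes: q and ¬q both at w1.
All branches of the tableau close; one closing branch shown above.

Unsatisfiable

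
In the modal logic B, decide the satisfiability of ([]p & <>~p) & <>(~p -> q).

Unsatisfiable (every branch closes)

1. ([]p & <>~p) & <>(~p -> q), u
2. []p & <>~p, u   [&-rule on 1]
3. <>(~p -> q), u   [&-rule on 1]
4. []p, u   [&-rule on 2]
5. <>~p, u   [&-rule on 2]
6. p, u   [[]-rule on 4 via uRu]
7. ~p -> q, v   [<>-rule on 3: fresh world v, uRv]
8. p, v   [[]-rule on 4 via uRv]
9. q, v   [->-rule on 7 (branches; this branch)]
10. ~p, w   [<>-rule on 5: fresh world w, uRw]
11. p, w   [[]-rule on 4 via uRw]
Accessibility: uRu, uRv, uRw, vRu, vRv, wRu, wRw
Branch closes: p and ~p both at w.
Every branch closes; the branch above is one of them.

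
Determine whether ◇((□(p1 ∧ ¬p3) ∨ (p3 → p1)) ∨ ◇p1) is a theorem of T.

Tableau for the negation ¬◇((□(p1 ∧ ¬p3) ∨ (p3 → p1)) ∨ ◇p1):
1. ¬◇((□(p1 ∧ ¬p3) ∨ (p3 → p1)) ∨ ◇p1), w0
2. ¬((□(p1 ∧ ¬p3) ∨ (p3 → p1)) ∨ ◇p1), w0
3. ¬(□(p1 ∧ ¬p3) ∨ (p3 → p1)), w0
4. ¬◇p1, w0
5. ¬□(p1 ∧ ¬p3), w0
6. ¬(p3 → p1), w0
7. p3, w0
8. ¬p1, w0
9. ¬(p1 ∧ ¬p3), w1
10. ¬((□(p1 ∧ ¬p3) ∨ (p3 → p1)) ∨ ◇p1), w1
11. ¬(□(p1 ∧ ¬p3) ∨ (p3 → p1)), w1
12. ¬◇p1, w1
13. ¬□(p1 ∧ ¬p3), w1
14. ¬(p3 → p1), w1
15. p3, w1
16. ¬p1, w1
17. ¬(p1 ∧ ¬p3), w2
18. ¬p1, w2
19. p3, w2
Accessibility: w0Rw0, w0Rw1, w1Rw1, w1Rw2, w2Rw2
The negation has an open branch (countermodel exists).

Not valid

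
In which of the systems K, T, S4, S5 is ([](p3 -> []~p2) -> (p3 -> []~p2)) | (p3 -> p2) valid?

T, S4, S5

K-tableau for the negation ~(([](p3 -> []~p2) -> (p3 -> []~p2)) | (p3 -> p2)):
1. ~(([](p3 -> []~p2) -> (p3 -> []~p2)) | (p3 -> p2)), u
2. ~([](p3 -> []~p2) -> (p3 -> []~p2)), u
3. ~(p3 -> p2), u
4. [](p3 -> []~p2), u
5. ~(p3 -> []~p2), u
6. p3, u
7. ~p2, u
8. ~[]~p2, u
9. p2, v
10. p3 -> []~p2, v
11. []~p2, v
Accessibility: uRv
Complete open branch: countermodel on a K-frame, so not valid in K.
T-tableau for the negation ~(([](p3 -> []~p2) -> (p3 -> []~p2)) | (p3 -> p2)):
1. ~(([](p3 -> []~p2) -> (p3 -> []~p2)) | (p3 -> p2)), u
2. ~([](p3 -> []~p2) -> (p3 -> []~p2)), u
3. ~(p3 -> p2), u
4. [](p3 -> []~p2), u
5. ~(p3 -> []~p2), u
6. p3, u
7. ~p2, u
8. ~[]~p2, u
9. p3 -> []~p2, u
10. []~p2, u
11. p2, v
12. p3 -> []~p2, v
13. ~p2, v
Accessibility: uRu, uRv, vRv
Branch closes: p2 and ~p2 both at v.
Every branch closes (one shown): valid in T, hence also in S4, S5 (every theorem of T is a theorem of S4 and S5).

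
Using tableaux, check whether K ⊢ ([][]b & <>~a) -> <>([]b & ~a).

Valid in K

Tableau for the negation ~(([][]b & <>~a) -> <>([]b & ~a)):
1. ~(([][]b & <>~a) -> <>([]b & ~a)), 0
2. [][]b & <>~a, 0   [~->-rule on 1]
3. ~<>([]b & ~a), 0   [~->-rule on 1]
4. [][]b, 0   [&-rule on 2]
5. <>~a, 0   [&-rule on 2]
6. ~a, 1   [<>-rule on 5: fresh world 1, 0R1]
7. ~([]b & ~a), 1   [~<>-rule on 3 via 0R1]
8. []b, 1   [[]-rule on 4 via 0R1]
9. ~[]b, 1   [~&-rule on 7 (branches; this branch)]
10. ~b, 2   [~[]-rule on 9: fresh world 2, 1R2]
11. b, 2   [[]-rule on 8 via 1R2]
Accessibility: 0R1, 1R2
Branch closes: b and ~b both at 2.
Every branch of the negation's tableau closes; the branch above is one of them.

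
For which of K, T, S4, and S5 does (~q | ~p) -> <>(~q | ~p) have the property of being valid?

T, S4, S5

K-tableau for the negation ~((~q | ~p) -> <>(~q | ~p)):
1. ~((~q | ~p) -> <>(~q | ~p)), w0
2. ~q | ~p, w0
3. ~<>(~q | ~p), w0
4. ~p, w0
Complete open branch: countermodel on a K-frame, so not valid in K.
T-tableau for the negation ~((~q | ~p) -> <>(~q | ~p)):
1. ~((~q | ~p) -> <>(~q | ~p)), w0
2. ~q | ~p, w0
3. ~<>(~q | ~p), w0
4. ~(~q | ~p), w0
5. q, w0
6. p, w0
7. ~p, w0
Accessibility: w0Rw0
Branch closes: p and ~p both at w0.
Every branch closes (one shown): valid in T, hence also in S4, S5 (every theorem of T is a theorem of S4 and S5).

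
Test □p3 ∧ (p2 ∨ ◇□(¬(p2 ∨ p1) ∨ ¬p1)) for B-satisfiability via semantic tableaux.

Yes, satisfiable

1. □p3 ∧ (p2 ∨ ◇□(¬(p2 ∨ p1) ∨ ¬p1)), 0
2. □p3, 0
3. p2 ∨ ◇□(¬(p2 ∨ p1) ∨ ¬p1), 0
4. p3, 0
5. ◇□(¬(p2 ∨ p1) ∨ ¬p1), 0
6. □(¬(p2 ∨ p1) ∨ ¬p1), 1
7. p3, 1
8. ¬(p2 ∨ p1) ∨ ¬p1, 0
9. ¬(p2 ∨ p1) ∨ ¬p1, 1
10. ¬p1, 0
11. ¬p1, 1
Accessibility: 0R0, 0R1, 1R0, 1R1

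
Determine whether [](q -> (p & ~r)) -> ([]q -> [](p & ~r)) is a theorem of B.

Tableau for the negation ~([](q -> (p & ~r)) -> ([]q -> [](p & ~r))):
1. ~([](q -> (p & ~r)) -> ([]q -> [](p & ~r))), 0
2. [](q -> (p & ~r)), 0   [~->-rule on 1]
3. ~([]q -> [](p & ~r)), 0   [~->-rule on 1]
4. []q, 0   [~->-rule on 3]
5. ~[](p & ~r), 0   [~->-rule on 3]
6. q -> (p & ~r), 0   [[]-rule on 2 via 0R0]
7. q, 0   [[]-rule on 4 via 0R0]
8. p & ~r, 0   [->-rule on 6 (branches; this branch)]
9. p, 0   [&-rule on 8]
10. ~r, 0   [&-rule on 8]
11. ~(p & ~r), 1   [~[]-rule on 5: fresh world 1, 0R1]
12. q -> (p & ~r), 1   [[]-rule on 2 via 0R1]
13. q, 1   [[]-rule on 4 via 0R1]
14. r, 1   [~&-rule on 11 (branches; this branch)]
15. p & ~r, 1   [->-rule on 12 (branches; this branch)]
16. p, 1   [&-rule on 15]
17. ~r, 1   [&-rule on 15]
Accessibility: 0R0, 0R1, 1R0, 1R1
Branch closes: r and ~r both at 1.
Every branch of the negation's tableau closes; the branch above is one of them.

Valid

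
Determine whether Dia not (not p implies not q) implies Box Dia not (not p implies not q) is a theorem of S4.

Tableau for the negation not (Dia not (not p implies not q) implies Box Dia not (not p implies not q)):
1. not (Dia not (not p implies not q) implies Box Dia not (not p implies not q)), 0
2. Dia not (not p implies not q), 0   [neg-implies-rule on 1]
3. not Box Dia not (not p implies not q), 0   [neg-implies-rule on 1]
4. not (not p implies not q), 1   [Dia-rule on 2: fresh world 1, 0R1]
5. not p, 1   [neg-implies-rule on 4]
6. q, 1   [neg-implies-rule on 4]
7. not Dia not (not p implies not q), 2   [neg-Box-rule on 3: fresh world 2, 0R2]
8. not p implies not q, 2   [neg-Dia-rule on 7 via 2R2]
9. not q, 2   [implies-rule on 8 (branches; this branch)]
Accessibility: 0R0, 0R1, 0R2, 1R1, 2R2
The negation has an open branch (countermodel exists).

Invalid (countermodel exists)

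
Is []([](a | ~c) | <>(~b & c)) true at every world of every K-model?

Tableau for the negation ~[]([](a | ~c) | <>(~b & c)):
1. ~[]([](a | ~c) | <>(~b & c)), w0
2. ~([](a | ~c) | <>(~b & c)), w1   [~[]-rule on 1: fresh world w1, w0Rw1]
3. ~[](a | ~c), w1   [~|-rule on 2]
4. ~<>(~b & c), w1   [~|-rule on 2]
5. ~(a | ~c), w2   [~[]-rule on 3: fresh world w2, w1Rw2]
6. ~a, w2   [~|-rule on 5]
7. c, w2   [~|-rule on 5]
8. ~(~b & c), w2   [~<>-rule on 4 via w1Rw2]
9. b, w2   [~&-rule on 8 (branches; this branch)]
Accessibility: w0Rw1, w1Rw2
The negation has an open branch (countermodel exists).

Not valid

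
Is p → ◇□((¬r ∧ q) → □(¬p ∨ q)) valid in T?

Invalid (countermodel exists)

Tableau for the negation ¬(p → ◇□((¬r ∧ q) → □(¬p ∨ q))):
1. ¬(p → ◇□((¬r ∧ q) → □(¬p ∨ q))), 0
2. p, 0   [¬→-rule on 1]
3. ¬◇□((¬r ∧ q) → □(¬p ∨ q)), 0   [¬→-rule on 1]
4. ¬□((¬r ∧ q) → □(¬p ∨ q)), 0   [¬◇-rule on 3 via 0R0]
5. ¬((¬r ∧ q) → □(¬p ∨ q)), 1   [¬□-rule on 4: fresh world 1, 0R1]
6. ¬r ∧ q, 1   [¬→-rule on 5]
7. ¬□(¬p ∨ q), 1   [¬→-rule on 5]
8. ¬r, 1   [∧-rule on 6]
9. q, 1   [∧-rule on 6]
10. ¬□((¬r ∧ q) → □(¬p ∨ q)), 1   [¬◇-rule on 3 via 0R1]
11. ¬(¬p ∨ q), 2   [¬□-rule on 7: fresh world 2, 1R2]
12. p, 2   [¬∨-rule on 11]
13. ¬q, 2   [¬∨-rule on 11]
14. ¬((¬r ∧ q) → □(¬p ∨ q)), 3   [¬□-rule on 10: fresh world 3, 1R3]
15. ¬r ∧ q, 3   [¬→-rule on 14]
16. ¬□(¬p ∨ q), 3   [¬→-rule on 14]
17. ¬r, 3   [∧-rule on 15]
18. q, 3   [∧-rule on 15]
19. ¬(¬p ∨ q), 4   [¬□-rule on 16: fresh world 4, 3R4]
20. p, 4   [¬∨-rule on 19]
21. ¬q, 4   [¬∨-rule on 19]
Accessibility: 0R0, 0R1, 1R1, 1R2, 1R3, 2R2, 3R3, 3R4, 4R4
The negation has an open branch (countermodel exists).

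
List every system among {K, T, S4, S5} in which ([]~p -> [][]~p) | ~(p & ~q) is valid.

T, S4, S5

T-tableau for the negation ~(([]~p -> [][]~p) | ~(p & ~q)):
1. ~(([]~p -> [][]~p) | ~(p & ~q)), u
2. ~([]~p -> [][]~p), u
3. p & ~q, u
4. []~p, u
5. ~[][]~p, u
6. p, u
7. ~q, u
8. ~p, u
Accessibility: uRu
Branch closes: p and ~p both at u.
Every branch closes (one shown): valid in T, hence also in S4, S5 (every theorem of T is a theorem of S4 and S5).
K-tableau for the negation ~(([]~p -> [][]~p) | ~(p & ~q)):
1. ~(([]~p -> [][]~p) | ~(p & ~q)), u
2. ~([]~p -> [][]~p), u
3. p & ~q, u
4. []~p, u
5. ~[][]~p, u
6. p, u
7. ~q, u
8. ~[]~p, v
9. ~p, v
10. p, w
Accessibility: uRv, vRw
Complete open branch: countermodel on a K-frame, so not valid in K.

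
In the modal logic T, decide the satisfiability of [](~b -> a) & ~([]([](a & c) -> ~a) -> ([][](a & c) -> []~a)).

Unsatisfiable (every branch closes)

1. [](~b -> a) & ~([]([](a & c) -> ~a) -> ([][](a & c) -> []~a)), w0
2. [](~b -> a), w0   [&-rule on 1]
3. ~([]([](a & c) -> ~a) -> ([][](a & c) -> []~a)), w0   [&-rule on 1]
4. []([](a & c) -> ~a), w0   [~->-rule on 3]
5. ~([][](a & c) -> []~a), w0   [~->-rule on 3]
6. [][](a & c), w0   [~->-rule on 5]
7. ~[]~a, w0   [~->-rule on 5]
8. ~b -> a, w0   [[]-rule on 2 via w0Rw0]
9. [](a & c) -> ~a, w0   [[]-rule on 4 via w0Rw0]
10. [](a & c), w0   [[]-rule on 6 via w0Rw0]
11. a & c, w0   [[]-rule on 10 via w0Rw0]
12. a, w0   [&-rule on 11]
13. c, w0   [&-rule on 11]
14. ~[](a & c), w0   [->-rule on 9 (branches; this branch)]
15. a, w1   [~[]-rule on 7: fresh world w1, w0Rw1]
16. ~b -> a, w1   [[]-rule on 2 via w0Rw1]
17. [](a & c) -> ~a, w1   [[]-rule on 4 via w0Rw1]
18. [](a & c), w1   [[]-rule on 6 via w0Rw1]
19. a & c, w1   [[]-rule on 10 via w0Rw1]
20. c, w1   [&-rule on 19]
21. ~[](a & c), w1   [->-rule on 17 (branches; this branch)]
22. ~(a & c), w2   [~[]-rule on 14: fresh world w2, w0Rw2]
23. ~b -> a, w2   [[]-rule on 2 via w0Rw2]
24. [](a & c) -> ~a, w2   [[]-rule on 4 via w0Rw2]
25. [](a & c), w2   [[]-rule on 6 via w0Rw2]
26. a & c, w2   [[]-rule on 10 via w0Rw2]
27. a, w2   [&-rule on 26]
28. c, w2   [&-rule on 26]
29. ~c, w2   [~&-rule on 22 (branches; this branch)]
Accessibility: w0Rw0, w0Rw1, w0Rw2, w1Rw1, w2Rw2
Branch closes: c and ~c both at w2.
(One branch shown.) All branches close.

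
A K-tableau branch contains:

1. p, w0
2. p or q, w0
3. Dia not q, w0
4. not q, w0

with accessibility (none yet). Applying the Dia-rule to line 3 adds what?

a fresh world w1 with w0Rw1, and not q at w1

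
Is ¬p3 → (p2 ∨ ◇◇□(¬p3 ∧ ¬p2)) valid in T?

Tableau for the negation ¬(¬p3 → (p2 ∨ ◇◇□(¬p3 ∧ ¬p2))):
1. ¬(¬p3 → (p2 ∨ ◇◇□(¬p3 ∧ ¬p2))), w0
2. ¬p3, w0   [¬→-rule on 1]
3. ¬(p2 ∨ ◇◇□(¬p3 ∧ ¬p2)), w0   [¬→-rule on 1]
4. ¬p2, w0   [¬∨-rule on 3]
5. ¬◇◇□(¬p3 ∧ ¬p2), w0   [¬∨-rule on 3]
6. ¬◇□(¬p3 ∧ ¬p2), w0   [¬◇-rule on 5 via w0Rw0]
7. ¬□(¬p3 ∧ ¬p2), w0   [¬◇-rule on 6 via w0Rw0]
8. ¬(¬p3 ∧ ¬p2), w1   [¬□-rule on 7: fresh world w1, w0Rw1]
9. ¬◇□(¬p3 ∧ ¬p2), w1   [¬◇-rule on 5 via w0Rw1]
10. ¬□(¬p3 ∧ ¬p2), w1   [¬◇-rule on 6 via w0Rw1]
11. p2, w1   [¬∧-rule on 8 (branches; this branch)]
12. ¬(¬p3 ∧ ¬p2), w2   [¬□-rule on 10: fresh world w2, w1Rw2]
13. ¬□(¬p3 ∧ ¬p2), w2   [¬◇-rule on 9 via w1Rw2]
14. p2, w2   [¬∧-rule on 12 (branches; this branch)]
15. ¬(¬p3 ∧ ¬p2), w3   [¬□-rule on 13: fresh world w3, w2Rw3]
16. p2, w3   [¬∧-rule on 15 (branches; this branch)]
Accessibility: w0Rw0, w0Rw1, w1Rw1, w1Rw2, w2Rw2, w2Rw3, w3Rw3
The negation has an open branch (countermodel exists).

Not valid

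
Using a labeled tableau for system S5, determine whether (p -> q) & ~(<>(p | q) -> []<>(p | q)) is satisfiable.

No, unsatisfiable

1. (p -> q) & ~(<>(p | q) -> []<>(p | q)), w0
2. p -> q, w0
3. ~(<>(p | q) -> []<>(p | q)), w0
4. <>(p | q), w0
5. ~[]<>(p | q), w0
6. ~p, w0
7. p | q, w1
8. q, w1
9. ~<>(p | q), w2
10. ~(p | q), w0
11. ~q, w0
12. ~(p | q), w1
13. ~p, w1
14. ~q, w1
Accessibility: w0Rw0, w0Rw1, w0Rw2, w1Rw0, w1Rw1, w1Rw2, w2Rw0, w2Rw1, w2Rw2
Branch closes: q and ~q both at w1.
Every branch closes; the branch above is one of them.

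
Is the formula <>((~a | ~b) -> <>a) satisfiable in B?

Yes, satisfiable

1. <>((~a | ~b) -> <>a), w0
2. (~a | ~b) -> <>a, w1   [<>-rule on 1: fresh world w1, w0Rw1]
3. <>a, w1   [->-rule on 2 (branches; this branch)]
4. a, w2   [<>-rule on 3: fresh world w2, w1Rw2]
Accessibility: w0Rw0, w0Rw1, w1Rw0, w1Rw1, w1Rw2, w2Rw1, w2Rw2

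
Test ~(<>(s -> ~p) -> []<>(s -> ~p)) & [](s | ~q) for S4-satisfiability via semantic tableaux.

Satisfiable

1. ~(<>(s -> ~p) -> []<>(s -> ~p)) & [](s | ~q), u
2. ~(<>(s -> ~p) -> []<>(s -> ~p)), u   [&-rule on 1]
3. [](s | ~q), u   [&-rule on 1]
4. <>(s -> ~p), u   [~->-rule on 2]
5. ~[]<>(s -> ~p), u   [~->-rule on 2]
6. s | ~q, u   [[]-rule on 3 via uRu]
7. ~q, u   [|-rule on 6 (branches; this branch)]
8. s -> ~p, v   [<>-rule on 4: fresh world v, uRv]
9. s | ~q, v   [[]-rule on 3 via uRv]
10. ~p, v   [->-rule on 8 (branches; this branch)]
11. ~q, v   [|-rule on 9 (branches; this branch)]
12. ~<>(s -> ~p), w   [~[]-rule on 5: fresh world w, uRw]
13. s | ~q, w   [[]-rule on 3 via uRw]
14. ~(s -> ~p), w   [~<>-rule on 12 via wRw]
15. s, w   [~->-rule on 14]
16. p, w   [~->-rule on 14]
17. ~q, w   [|-rule on 13 (branches; this branch)]
Accessibility: uRu, uRv, uRw, vRv, wRw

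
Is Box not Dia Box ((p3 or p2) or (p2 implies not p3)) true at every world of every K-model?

No, not valid

Tableau for the negation not Box not Dia Box ((p3 or p2) or (p2 implies not p3)):
1. not Box not Dia Box ((p3 or p2) or (p2 implies not p3)), u
2. Dia Box ((p3 or p2) or (p2 implies not p3)), v   [neg-Box-rule on 1: fresh world v, uRv]
3. Box ((p3 or p2) or (p2 implies not p3)), w   [Dia-rule on 2: fresh world w, vRw]
Accessibility: uRv, vRw
The negation has an open branch (countermodel exists).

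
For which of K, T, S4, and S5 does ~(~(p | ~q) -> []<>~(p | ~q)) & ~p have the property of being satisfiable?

S4-tableau for the formula:
1. ~(~(p | ~q) -> []<>~(p | ~q)) & ~p, w0
2. ~(~(p | ~q) -> []<>~(p | ~q)), w0   [&-rule on 1]
3. ~p, w0   [&-rule on 1]
4. ~(p | ~q), w0   [~->-rule on 2]
5. ~[]<>~(p | ~q), w0   [~->-rule on 2]
6. q, w0   [~|-rule on 4]
7. ~<>~(p | ~q), w1   [~[]-rule on 5: fresh world w1, w0Rw1]
8. p | ~q, w1   [~<>-rule on 7 via w1Rw1]
9. ~q, w1   [|-rule on 8 (branches; this branch)]
Accessibility: w0Rw0, w0Rw1, w1Rw1
Complete open branch: satisfiable in S4, hence also in K, T (this S4-model is also a K-model and a T-model).
S5-tableau for the formula:
1. ~(~(p | ~q) -> []<>~(p | ~q)) & ~p, w0
2. ~(~(p | ~q) -> []<>~(p | ~q)), w0   [&-rule on 1]
3. ~p, w0   [&-rule on 1]
4. ~(p | ~q), w0   [~->-rule on 2]
5. ~[]<>~(p | ~q), w0   [~->-rule on 2]
6. q, w0   [~|-rule on 4]
7. ~<>~(p | ~q), w1   [~[]-rule on 5: fresh world w1, w0Rw1]
8. p | ~q, w0   [~<>-rule on 7 via w1Rw0]
9. p | ~q, w1   [~<>-rule on 7 via w1Rw1]
10. ~q, w0   [|-rule on 8 (branches; this branch)]
Accessibility: w0Rw0, w0Rw1, w1Rw0, w1Rw1
Branch closes: q and ~q both at w0.
Every branch closes (one shown): unsatisfiable in S5.

K, T, S4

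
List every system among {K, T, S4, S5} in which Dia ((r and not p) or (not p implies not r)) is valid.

T, S4, S5

T-tableau for the negation not Dia ((r and not p) or (not p implies not r)):
1. not Dia ((r and not p) or (not p implies not r)), 0
2. not ((r and not p) or (not p implies not r)), 0
3. not (r and not p), 0
4. not (not p implies not r), 0
5. not p, 0
6. r, 0
7. p, 0
Accessibility: 0R0
Branch closes: p and not p both at 0.
Every branch closes (one shown): valid in T, hence also in S4, S5 (every theorem of T is a theorem of S4 and S5).
K-tableau for the negation not Dia ((r and not p) or (not p implies not r)):
1. not Dia ((r and not p) or (not p implies not r)), 0
Complete open branch: countermodel on a K-frame, so not valid in K.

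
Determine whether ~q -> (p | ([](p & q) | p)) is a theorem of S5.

Tableau for the negation ~(~q -> (p | ([](p & q) | p))):
1. ~(~q -> (p | ([](p & q) | p))), 0
2. ~q, 0
3. ~(p | ([](p & q) | p)), 0
4. ~p, 0
5. ~([](p & q) | p), 0
6. ~[](p & q), 0
7. ~(p & q), 1
8. ~q, 1
Accessibility: 0R0, 0R1, 1R0, 1R1
The negation has an open branch (countermodel exists).

Not valid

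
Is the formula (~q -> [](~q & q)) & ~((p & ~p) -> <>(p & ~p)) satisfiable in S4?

Unsatisfiable (every branch closes)

1. (~q -> [](~q & q)) & ~((p & ~p) -> <>(p & ~p)), w0
2. ~q -> [](~q & q), w0
3. ~((p & ~p) -> <>(p & ~p)), w0
4. p & ~p, w0
5. ~<>(p & ~p), w0
6. p, w0
7. ~p, w0
Accessibility: w0Rw0
Branch closes: p and ~p both at w0.
Every branch closes; the branch above is one of them.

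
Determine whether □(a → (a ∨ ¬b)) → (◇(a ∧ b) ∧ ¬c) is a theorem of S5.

No, not valid

Tableau for the negation ¬(□(a → (a ∨ ¬b)) → (◇(a ∧ b) ∧ ¬c)):
1. ¬(□(a → (a ∨ ¬b)) → (◇(a ∧ b) ∧ ¬c)), 0
2. □(a → (a ∨ ¬b)), 0
3. ¬(◇(a ∧ b) ∧ ¬c), 0
4. a → (a ∨ ¬b), 0
5. c, 0
6. a ∨ ¬b, 0
7. ¬b, 0
Accessibility: 0R0
The negation has an open branch (countermodel exists).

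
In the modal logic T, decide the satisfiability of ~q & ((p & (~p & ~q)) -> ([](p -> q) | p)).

Satisfiable (open branch found)

1. ~q & ((p & (~p & ~q)) -> ([](p -> q) | p)), w0
2. ~q, w0   [&-rule on 1]
3. (p & (~p & ~q)) -> ([](p -> q) | p), w0   [&-rule on 1]
4. [](p -> q) | p, w0   [->-rule on 3 (branches; this branch)]
5. p, w0   [|-rule on 4 (branches; this branch)]
Accessibility: w0Rw0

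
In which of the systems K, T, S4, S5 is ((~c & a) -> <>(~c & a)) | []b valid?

T, S4, S5

K-tableau for the negation ~(((~c & a) -> <>(~c & a)) | []b):
1. ~(((~c & a) -> <>(~c & a)) | []b), u
2. ~((~c & a) -> <>(~c & a)), u   [~|-rule on 1]
3. ~[]b, u   [~|-rule on 1]
4. ~c & a, u   [~->-rule on 2]
5. ~<>(~c & a), u   [~->-rule on 2]
6. ~c, u   [&-rule on 4]
7. a, u   [&-rule on 4]
8. ~b, v   [~[]-rule on 3: fresh world v, uRv]
9. ~(~c & a), v   [~<>-rule on 5 via uRv]
10. ~a, v   [~&-rule on 9 (branches; this branch)]
Accessibility: uRv
Complete open branch: countermodel on a K-frame, so not valid in K.
T-tableau for the negation ~(((~c & a) -> <>(~c & a)) | []b):
1. ~(((~c & a) -> <>(~c & a)) | []b), u
2. ~((~c & a) -> <>(~c & a)), u   [~|-rule on 1]
3. ~[]b, u   [~|-rule on 1]
4. ~c & a, u   [~->-rule on 2]
5. ~<>(~c & a), u   [~->-rule on 2]
6. ~c, u   [&-rule on 4]
7. a, u   [&-rule on 4]
8. ~(~c & a), u   [~<>-rule on 5 via uRu]
9. ~a, u   [~&-rule on 8 (branches; this branch)]
Accessibility: uRu
Branch closes: a and ~a both at u.
Every branch closes (one shown): valid in T, hence also in S4, S5 (every theorem of T is a theorem of S4 and S5).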